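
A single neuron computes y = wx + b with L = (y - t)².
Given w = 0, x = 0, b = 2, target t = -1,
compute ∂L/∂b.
∂L/∂b = 6

y = wx + b = (0)(0) + 2 = 2
∂L/∂y = 2(y - t) = 2(2 - -1) = 6
∂y/∂b = 1
∂L/∂b = ∂L/∂y · ∂y/∂b = 6 × 1 = 6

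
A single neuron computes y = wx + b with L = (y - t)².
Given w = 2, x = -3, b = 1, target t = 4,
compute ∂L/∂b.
∂L/∂b = -18

y = wx + b = (2)(-3) + 1 = -5
∂L/∂y = 2(y - t) = 2(-5 - 4) = -18
∂y/∂b = 1
∂L/∂b = ∂L/∂y · ∂y/∂b = -18 × 1 = -18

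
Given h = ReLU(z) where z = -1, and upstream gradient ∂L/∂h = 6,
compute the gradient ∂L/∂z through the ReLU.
∂L/∂z = 0

h = ReLU(-1) = 0
Since z < 0: ∂h/∂z = 0
∂L/∂z = ∂L/∂h · ∂h/∂z = 6 × 0 = 0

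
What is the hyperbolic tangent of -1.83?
-0.9498

tanh(-1.83) = (e^(-1.83) - e^(1.83))/(e^(-1.83) + e^(1.83)) = -0.9498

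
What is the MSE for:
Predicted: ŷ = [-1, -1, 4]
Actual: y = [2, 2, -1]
MSE = 14.33

MSE = (1/3)((-1-2)² + (-1-2)² + (4--1)²) = (1/3)(9 + 9 + 25) = 14.33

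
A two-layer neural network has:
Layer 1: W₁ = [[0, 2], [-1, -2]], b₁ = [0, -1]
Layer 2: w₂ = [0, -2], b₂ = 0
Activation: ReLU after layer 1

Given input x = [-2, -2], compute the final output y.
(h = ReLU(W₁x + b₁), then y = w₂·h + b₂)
y = -10

Layer 1 pre-activation: z₁ = [-4, 5]
After ReLU: h = [0, 5]
Layer 2 output: y = 0×0 + -2×5 + 0 = -10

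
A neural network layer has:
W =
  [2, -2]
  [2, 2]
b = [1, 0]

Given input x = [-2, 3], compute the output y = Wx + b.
y = [-9, 2]

Wx = [2×-2 + -2×3, 2×-2 + 2×3]
   = [-10, 2]
y = Wx + b = [-10 + 1, 2 + 0] = [-9, 2]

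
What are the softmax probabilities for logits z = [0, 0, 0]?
p = [0.3333, 0.3333, 0.3333]

exp(z) = [1, 1, 1]
Sum = 3
p = [0.3333, 0.3333, 0.3333]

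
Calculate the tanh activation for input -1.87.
-0.9536

tanh(-1.87) = (e^(-1.87) - e^(1.87))/(e^(-1.87) + e^(1.87)) = -0.9536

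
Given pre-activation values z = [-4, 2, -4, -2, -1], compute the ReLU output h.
h = [0, 2, 0, 0, 0]

ReLU applied element-wise: max(0,-4)=0, max(0,2)=2, max(0,-4)=0, max(0,-2)=0, max(0,-1)=0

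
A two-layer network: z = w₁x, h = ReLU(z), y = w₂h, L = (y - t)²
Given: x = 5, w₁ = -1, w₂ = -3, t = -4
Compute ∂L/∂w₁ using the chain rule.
∂L/∂w₁ = 0

Forward pass:
z = w₁x = -1×5 = -5
h = ReLU(-5) = 0
y = w₂h = -3×0 = 0

Backward pass:
∂L/∂y = 2(y - t) = 2(0 - -4) = 8
∂y/∂h = w₂ = -3
∂h/∂z = 0 (ReLU derivative)
∂z/∂w₁ = x = 5

∂L/∂w₁ = 8 × -3 × 0 × 5 = 0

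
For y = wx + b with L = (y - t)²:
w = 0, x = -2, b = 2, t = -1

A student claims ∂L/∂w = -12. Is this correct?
Correct

y = (0)(-2) + 2 = 2
∂L/∂y = 2(y - t) = 2(2 - -1) = 6
∂y/∂w = x = -2
∂L/∂w = 6 × -2 = -12

Claimed value: -12
Correct: The correct gradient is -12.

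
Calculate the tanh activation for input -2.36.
-0.9823

tanh(-2.36) = (e^(-2.36) - e^(2.36))/(e^(-2.36) + e^(2.36)) = -0.9823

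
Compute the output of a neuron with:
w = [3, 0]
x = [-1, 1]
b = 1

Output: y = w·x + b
y = -2

y = (3)(-1) + (0)(1) + 1 = -2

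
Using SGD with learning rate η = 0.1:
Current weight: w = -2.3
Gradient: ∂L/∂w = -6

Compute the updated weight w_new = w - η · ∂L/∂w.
w_new = -1.7

w_new = w - η·∂L/∂w = -2.3 - 0.1×(-6) = -2.3 - (-0.6) = -1.7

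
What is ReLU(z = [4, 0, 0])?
h = [4, 0, 0]

ReLU applied element-wise: max(0,4)=4, max(0,0)=0, max(0,0)=0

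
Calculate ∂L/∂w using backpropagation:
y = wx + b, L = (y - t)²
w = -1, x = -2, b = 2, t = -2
∂L/∂w = -24

y = wx + b = (-1)(-2) + 2 = 4
∂L/∂y = 2(y - t) = 2(4 - -2) = 12
∂y/∂w = x = -2
∂L/∂w = ∂L/∂y · ∂y/∂w = 12 × -2 = -24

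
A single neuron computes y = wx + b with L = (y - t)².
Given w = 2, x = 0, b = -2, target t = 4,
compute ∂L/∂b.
∂L/∂b = -12

y = wx + b = (2)(0) + -2 = -2
∂L/∂y = 2(y - t) = 2(-2 - 4) = -12
∂y/∂b = 1
∂L/∂b = ∂L/∂y · ∂y/∂b = -12 × 1 = -12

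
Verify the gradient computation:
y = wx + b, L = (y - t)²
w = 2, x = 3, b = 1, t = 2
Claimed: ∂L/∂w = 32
Incorrect

y = (2)(3) + 1 = 7
∂L/∂y = 2(y - t) = 2(7 - 2) = 10
∂y/∂w = x = 3
∂L/∂w = 10 × 3 = 30

Claimed value: 32
Incorrect: The correct gradient is 30.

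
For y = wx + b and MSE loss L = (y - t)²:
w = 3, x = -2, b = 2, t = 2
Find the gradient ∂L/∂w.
∂L/∂w = 24

y = wx + b = (3)(-2) + 2 = -4
∂L/∂y = 2(y - t) = 2(-4 - 2) = -12
∂y/∂w = x = -2
∂L/∂w = ∂L/∂y · ∂y/∂w = -12 × -2 = 24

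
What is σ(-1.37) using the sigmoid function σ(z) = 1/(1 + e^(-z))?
0.2026

sigmoid(-1.37) = 1/(1 + e^(1.37)) = 1/(1 + 3.935) = 0.2026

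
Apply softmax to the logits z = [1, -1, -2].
p = [0.8438, 0.1142, 0.042]

exp(z) = [2.718, 0.3679, 0.1353]
Sum = 3.221
p = [0.8438, 0.1142, 0.042]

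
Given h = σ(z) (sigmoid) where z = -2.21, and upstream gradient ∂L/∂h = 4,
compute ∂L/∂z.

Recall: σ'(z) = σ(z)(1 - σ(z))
∂L/∂z = 0.3563

σ(-2.21) = 0.09886
σ'(-2.21) = σ(-2.21)(1 - σ(-2.21)) = 0.09886 × 0.9011 = 0.08908
∂L/∂z = ∂L/∂h · σ'(z) = 4 × 0.08908 = 0.3563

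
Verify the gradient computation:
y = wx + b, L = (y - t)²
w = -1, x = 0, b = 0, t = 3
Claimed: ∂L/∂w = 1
Incorrect

y = (-1)(0) + 0 = 0
∂L/∂y = 2(y - t) = 2(0 - 3) = -6
∂y/∂w = x = 0
∂L/∂w = -6 × 0 = 0

Claimed value: 1
Incorrect: The correct gradient is 0.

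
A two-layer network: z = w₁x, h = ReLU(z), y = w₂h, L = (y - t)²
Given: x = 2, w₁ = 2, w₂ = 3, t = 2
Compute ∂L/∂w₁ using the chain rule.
∂L/∂w₁ = 120

Forward pass:
z = w₁x = 2×2 = 4
h = ReLU(4) = 4
y = w₂h = 3×4 = 12

Backward pass:
∂L/∂y = 2(y - t) = 2(12 - 2) = 20
∂y/∂h = w₂ = 3
∂h/∂z = 1 (ReLU derivative)
∂z/∂w₁ = x = 2

∂L/∂w₁ = 20 × 3 × 1 × 2 = 120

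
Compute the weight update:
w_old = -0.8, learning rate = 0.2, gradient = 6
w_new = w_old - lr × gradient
w_new = -2

w_new = w - η·∂L/∂w = -0.8 - 0.2×(6) = -0.8 - (1.2) = -2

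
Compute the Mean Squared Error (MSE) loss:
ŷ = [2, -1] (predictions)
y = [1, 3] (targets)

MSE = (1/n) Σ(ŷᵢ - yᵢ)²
MSE = 8.5

MSE = (1/2)((2-1)² + (-1-3)²) = (1/2)(1 + 16) = 8.5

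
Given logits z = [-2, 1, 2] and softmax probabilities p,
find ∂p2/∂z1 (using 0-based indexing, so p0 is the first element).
∂p2/∂z1 = -0.1915

p = softmax(z) = [0.01321, 0.2654, 0.7214]
p2 = 0.7214, p1 = 0.2654

∂p2/∂z1 = -p2 × p1 = -0.7214 × 0.2654 = -0.1915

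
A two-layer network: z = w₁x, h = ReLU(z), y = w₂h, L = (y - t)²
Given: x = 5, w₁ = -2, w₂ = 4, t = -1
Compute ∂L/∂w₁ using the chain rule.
∂L/∂w₁ = 0

Forward pass:
z = w₁x = -2×5 = -10
h = ReLU(-10) = 0
y = w₂h = 4×0 = 0

Backward pass:
∂L/∂y = 2(y - t) = 2(0 - -1) = 2
∂y/∂h = w₂ = 4
∂h/∂z = 0 (ReLU derivative)
∂z/∂w₁ = x = 5

∂L/∂w₁ = 2 × 4 × 0 × 5 = 0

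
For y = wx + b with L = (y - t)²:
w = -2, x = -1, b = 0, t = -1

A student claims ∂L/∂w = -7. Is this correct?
Incorrect

y = (-2)(-1) + 0 = 2
∂L/∂y = 2(y - t) = 2(2 - -1) = 6
∂y/∂w = x = -1
∂L/∂w = 6 × -1 = -6

Claimed value: -7
Incorrect: The correct gradient is -6.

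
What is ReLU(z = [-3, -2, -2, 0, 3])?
h = [0, 0, 0, 0, 3]

ReLU applied element-wise: max(0,-3)=0, max(0,-2)=0, max(0,-2)=0, max(0,0)=0, max(0,3)=3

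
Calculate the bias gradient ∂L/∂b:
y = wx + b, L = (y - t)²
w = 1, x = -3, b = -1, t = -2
∂L/∂b = -4

y = wx + b = (1)(-3) + -1 = -4
∂L/∂y = 2(y - t) = 2(-4 - -2) = -4
∂y/∂b = 1
∂L/∂b = ∂L/∂y · ∂y/∂b = -4 × 1 = -4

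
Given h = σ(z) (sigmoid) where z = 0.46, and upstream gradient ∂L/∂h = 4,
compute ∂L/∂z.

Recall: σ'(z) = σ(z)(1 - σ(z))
∂L/∂z = 0.9489

σ(0.46) = 0.613
σ'(0.46) = σ(0.46)(1 - σ(0.46)) = 0.613 × 0.387 = 0.2372
∂L/∂z = ∂L/∂h · σ'(z) = 4 × 0.2372 = 0.9489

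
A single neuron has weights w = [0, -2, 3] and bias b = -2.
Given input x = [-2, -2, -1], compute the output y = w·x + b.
y = -1

y = (0)(-2) + (-2)(-2) + (3)(-1) + -2 = -1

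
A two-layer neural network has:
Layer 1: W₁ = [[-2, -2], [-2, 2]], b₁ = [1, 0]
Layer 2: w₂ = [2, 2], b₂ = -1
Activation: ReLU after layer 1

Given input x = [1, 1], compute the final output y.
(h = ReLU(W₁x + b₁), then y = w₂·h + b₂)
y = -1

Layer 1 pre-activation: z₁ = [-3, 0]
After ReLU: h = [0, 0]
Layer 2 output: y = 2×0 + 2×0 + -1 = -1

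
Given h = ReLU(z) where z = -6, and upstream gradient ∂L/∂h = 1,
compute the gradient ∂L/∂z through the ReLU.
∂L/∂z = 0

h = ReLU(-6) = 0
Since z < 0: ∂h/∂z = 0
∂L/∂z = ∂L/∂h · ∂h/∂z = 1 × 0 = 0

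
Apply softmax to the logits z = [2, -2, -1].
p = [0.9362, 0.0171, 0.0466]

exp(z) = [7.389, 0.1353, 0.3679]
Sum = 7.892
p = [0.9362, 0.0171, 0.0466]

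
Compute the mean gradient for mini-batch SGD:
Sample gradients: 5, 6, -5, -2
Average gradient = 1

Average = (1/4)(5 + 6 + -5 + -2) = 4/4 = 1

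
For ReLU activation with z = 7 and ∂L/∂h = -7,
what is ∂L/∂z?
∂L/∂z = -7

h = ReLU(7) = 7
Since z > 0: ∂h/∂z = 1
∂L/∂z = ∂L/∂h · ∂h/∂z = -7 × 1 = -7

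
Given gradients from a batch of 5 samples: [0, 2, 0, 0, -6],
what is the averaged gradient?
Average gradient = -0.8

Average = (1/5)(0 + 2 + 0 + 0 + -6) = -4/5 = -0.8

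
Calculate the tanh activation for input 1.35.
0.8741

tanh(1.35) = (e^(1.35) - e^(-1.35))/(e^(1.35) + e^(-1.35)) = 0.8741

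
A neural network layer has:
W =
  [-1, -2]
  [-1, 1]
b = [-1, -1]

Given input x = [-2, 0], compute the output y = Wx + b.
y = [1, 1]

Wx = [-1×-2 + -2×0, -1×-2 + 1×0]
   = [2, 2]
y = Wx + b = [2 + -1, 2 + -1] = [1, 1]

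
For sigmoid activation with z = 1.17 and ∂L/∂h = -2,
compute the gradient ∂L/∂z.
∂L/∂z = -0.3615

σ(1.17) = 0.7631
σ'(1.17) = σ(1.17)(1 - σ(1.17)) = 0.7631 × 0.2369 = 0.1808
∂L/∂z = ∂L/∂h · σ'(z) = -2 × 0.1808 = -0.3615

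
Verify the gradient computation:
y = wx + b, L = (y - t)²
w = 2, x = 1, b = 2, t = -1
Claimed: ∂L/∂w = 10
Correct

y = (2)(1) + 2 = 4
∂L/∂y = 2(y - t) = 2(4 - -1) = 10
∂y/∂w = x = 1
∂L/∂w = 10 × 1 = 10

Claimed value: 10
Correct: The correct gradient is 10.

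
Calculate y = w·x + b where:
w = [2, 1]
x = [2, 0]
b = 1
y = 5

y = (2)(2) + (1)(0) + 1 = 5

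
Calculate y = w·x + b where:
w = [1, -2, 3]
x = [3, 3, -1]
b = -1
y = -7

y = (1)(3) + (-2)(3) + (3)(-1) + -1 = -7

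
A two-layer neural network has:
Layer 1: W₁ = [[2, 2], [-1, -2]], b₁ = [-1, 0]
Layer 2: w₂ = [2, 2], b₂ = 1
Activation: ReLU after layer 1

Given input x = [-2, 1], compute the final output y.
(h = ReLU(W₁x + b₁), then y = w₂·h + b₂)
y = 1

Layer 1 pre-activation: z₁ = [-3, 0]
After ReLU: h = [0, 0]
Layer 2 output: y = 2×0 + 2×0 + 1 = 1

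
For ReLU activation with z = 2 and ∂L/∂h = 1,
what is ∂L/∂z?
∂L/∂z = 1

h = ReLU(2) = 2
Since z > 0: ∂h/∂z = 1
∂L/∂z = ∂L/∂h · ∂h/∂z = 1 × 1 = 1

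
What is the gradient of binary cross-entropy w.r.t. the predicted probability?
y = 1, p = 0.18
∂L/∂p = -5.556

∂L/∂p = -y/p + (1-y)/(1-p) = -1/0.18 + 0 = -5.556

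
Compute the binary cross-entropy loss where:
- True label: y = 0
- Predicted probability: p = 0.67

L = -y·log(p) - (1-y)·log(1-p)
L = 1.109

L = -0·log(0.67) - 1·log(0.33) = -log(0.33) = 1.109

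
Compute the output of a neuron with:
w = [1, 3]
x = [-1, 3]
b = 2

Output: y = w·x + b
y = 10

y = (1)(-1) + (3)(3) + 2 = 10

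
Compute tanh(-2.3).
-0.9801

tanh(-2.3) = (e^(-2.3) - e^(2.3))/(e^(-2.3) + e^(2.3)) = -0.9801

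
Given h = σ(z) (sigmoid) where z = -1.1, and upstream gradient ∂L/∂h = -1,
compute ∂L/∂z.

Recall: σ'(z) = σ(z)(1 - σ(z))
∂L/∂z = -0.1874

σ(-1.1) = 0.2497
σ'(-1.1) = σ(-1.1)(1 - σ(-1.1)) = 0.2497 × 0.7503 = 0.1874
∂L/∂z = ∂L/∂h · σ'(z) = -1 × 0.1874 = -0.1874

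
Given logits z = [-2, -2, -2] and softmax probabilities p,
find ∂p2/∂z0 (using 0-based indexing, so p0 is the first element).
∂p2/∂z0 = -0.1111

p = softmax(z) = [0.3333, 0.3333, 0.3333]
p2 = 0.3333, p0 = 0.3333

∂p2/∂z0 = -p2 × p0 = -0.3333 × 0.3333 = -0.1111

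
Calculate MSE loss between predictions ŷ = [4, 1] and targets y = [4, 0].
MSE = 0.5

MSE = (1/2)((4-4)² + (1-0)²) = (1/2)(0 + 1) = 0.5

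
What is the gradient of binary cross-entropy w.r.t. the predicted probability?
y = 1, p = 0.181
∂L/∂p = -5.525

∂L/∂p = -y/p + (1-y)/(1-p) = -1/0.181 + 0 = -5.525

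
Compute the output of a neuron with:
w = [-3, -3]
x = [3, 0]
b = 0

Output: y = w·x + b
y = -9

y = (-3)(3) + (-3)(0) + 0 = -9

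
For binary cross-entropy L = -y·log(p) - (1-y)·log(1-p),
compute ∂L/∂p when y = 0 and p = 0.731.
∂L/∂p = 3.717

∂L/∂p = -y/p + (1-y)/(1-p) = 0 + 1/0.269 = 3.717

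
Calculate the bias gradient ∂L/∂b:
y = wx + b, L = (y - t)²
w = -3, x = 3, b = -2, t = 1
∂L/∂b = -24

y = wx + b = (-3)(3) + -2 = -11
∂L/∂y = 2(y - t) = 2(-11 - 1) = -24
∂y/∂b = 1
∂L/∂b = ∂L/∂y · ∂y/∂b = -24 × 1 = -24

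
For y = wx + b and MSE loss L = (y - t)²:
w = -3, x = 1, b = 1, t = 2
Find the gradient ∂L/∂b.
∂L/∂b = -8

y = wx + b = (-3)(1) + 1 = -2
∂L/∂y = 2(y - t) = 2(-2 - 2) = -8
∂y/∂b = 1
∂L/∂b = ∂L/∂y · ∂y/∂b = -8 × 1 = -8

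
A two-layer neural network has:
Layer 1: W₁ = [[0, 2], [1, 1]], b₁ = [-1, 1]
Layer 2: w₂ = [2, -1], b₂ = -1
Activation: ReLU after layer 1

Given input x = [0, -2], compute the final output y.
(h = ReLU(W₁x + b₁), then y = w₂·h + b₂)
y = -1

Layer 1 pre-activation: z₁ = [-5, -1]
After ReLU: h = [0, 0]
Layer 2 output: y = 2×0 + -1×0 + -1 = -1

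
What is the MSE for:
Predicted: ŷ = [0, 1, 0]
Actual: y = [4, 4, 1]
MSE = 8.667

MSE = (1/3)((0-4)² + (1-4)² + (0-1)²) = (1/3)(16 + 9 + 1) = 8.667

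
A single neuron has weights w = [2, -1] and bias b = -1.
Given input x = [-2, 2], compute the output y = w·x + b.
y = -7

y = (2)(-2) + (-1)(2) + -1 = -7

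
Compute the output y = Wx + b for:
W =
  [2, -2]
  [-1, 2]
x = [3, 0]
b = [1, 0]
y = [7, -3]

Wx = [2×3 + -2×0, -1×3 + 2×0]
   = [6, -3]
y = Wx + b = [6 + 1, -3 + 0] = [7, -3]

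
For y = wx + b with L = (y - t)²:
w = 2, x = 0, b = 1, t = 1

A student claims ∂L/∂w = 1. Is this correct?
Incorrect

y = (2)(0) + 1 = 1
∂L/∂y = 2(y - t) = 2(1 - 1) = 0
∂y/∂w = x = 0
∂L/∂w = 0 × 0 = 0

Claimed value: 1
Incorrect: The correct gradient is 0.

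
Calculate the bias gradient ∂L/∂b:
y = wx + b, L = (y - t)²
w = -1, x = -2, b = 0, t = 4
∂L/∂b = -4

y = wx + b = (-1)(-2) + 0 = 2
∂L/∂y = 2(y - t) = 2(2 - 4) = -4
∂y/∂b = 1
∂L/∂b = ∂L/∂y · ∂y/∂b = -4 × 1 = -4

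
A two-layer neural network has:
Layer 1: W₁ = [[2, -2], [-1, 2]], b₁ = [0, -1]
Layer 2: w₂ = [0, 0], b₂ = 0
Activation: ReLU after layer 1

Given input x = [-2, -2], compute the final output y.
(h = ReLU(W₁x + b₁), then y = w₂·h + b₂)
y = 0

Layer 1 pre-activation: z₁ = [0, -3]
After ReLU: h = [0, 0]
Layer 2 output: y = 0×0 + 0×0 + 0 = 0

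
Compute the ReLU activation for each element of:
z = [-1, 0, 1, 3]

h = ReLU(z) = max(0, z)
h = [0, 0, 1, 3]

ReLU applied element-wise: max(0,-1)=0, max(0,0)=0, max(0,1)=1, max(0,3)=3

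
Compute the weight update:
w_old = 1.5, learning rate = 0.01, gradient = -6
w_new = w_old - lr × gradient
w_new = 1.56

w_new = w - η·∂L/∂w = 1.5 - 0.01×(-6) = 1.5 - (-0.06) = 1.56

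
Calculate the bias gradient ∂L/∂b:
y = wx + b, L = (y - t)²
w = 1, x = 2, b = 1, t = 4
∂L/∂b = -2

y = wx + b = (1)(2) + 1 = 3
∂L/∂y = 2(y - t) = 2(3 - 4) = -2
∂y/∂b = 1
∂L/∂b = ∂L/∂y · ∂y/∂b = -2 × 1 = -2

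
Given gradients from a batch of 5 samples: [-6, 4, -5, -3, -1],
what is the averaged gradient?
Average gradient = -2.2

Average = (1/5)(-6 + 4 + -5 + -3 + -1) = -11/5 = -2.2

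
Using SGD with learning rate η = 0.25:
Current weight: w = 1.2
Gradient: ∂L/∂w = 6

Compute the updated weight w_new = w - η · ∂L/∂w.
w_new = -0.3

w_new = w - η·∂L/∂w = 1.2 - 0.25×(6) = 1.2 - (1.5) = -0.3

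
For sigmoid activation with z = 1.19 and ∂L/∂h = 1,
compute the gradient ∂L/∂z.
∂L/∂z = 0.1788

σ(1.19) = 0.7667
σ'(1.19) = σ(1.19)(1 - σ(1.19)) = 0.7667 × 0.2333 = 0.1788
∂L/∂z = ∂L/∂h · σ'(z) = 1 × 0.1788 = 0.1788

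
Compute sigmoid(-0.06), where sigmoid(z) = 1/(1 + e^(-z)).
0.485

sigmoid(-0.06) = 1/(1 + e^(0.06)) = 1/(1 + 1.062) = 0.485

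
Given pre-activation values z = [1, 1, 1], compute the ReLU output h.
h = [1, 1, 1]

ReLU applied element-wise: max(0,1)=1, max(0,1)=1, max(0,1)=1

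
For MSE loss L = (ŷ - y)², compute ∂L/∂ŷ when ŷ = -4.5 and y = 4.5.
∂L/∂ŷ = -18.0

∂L/∂ŷ = 2(ŷ - y) = 2(-4.5 - 4.5) = 2(-9.0) = -18.0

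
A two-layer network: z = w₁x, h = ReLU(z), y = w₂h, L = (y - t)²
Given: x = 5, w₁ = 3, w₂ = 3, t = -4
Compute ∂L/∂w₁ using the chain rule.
∂L/∂w₁ = 1470

Forward pass:
z = w₁x = 3×5 = 15
h = ReLU(15) = 15
y = w₂h = 3×15 = 45

Backward pass:
∂L/∂y = 2(y - t) = 2(45 - -4) = 98
∂y/∂h = w₂ = 3
∂h/∂z = 1 (ReLU derivative)
∂z/∂w₁ = x = 5

∂L/∂w₁ = 98 × 3 × 1 × 5 = 1470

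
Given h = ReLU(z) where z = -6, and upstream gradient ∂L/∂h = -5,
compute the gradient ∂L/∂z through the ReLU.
∂L/∂z = 0

h = ReLU(-6) = 0
Since z < 0: ∂h/∂z = 0
∂L/∂z = ∂L/∂h · ∂h/∂z = -5 × 0 = 0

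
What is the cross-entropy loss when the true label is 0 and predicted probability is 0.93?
L = 2.659

L = -0·log(0.93) - 1·log(0.07) = -log(0.07) = 2.659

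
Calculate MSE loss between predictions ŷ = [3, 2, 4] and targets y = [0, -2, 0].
MSE = 13.67

MSE = (1/3)((3-0)² + (2--2)² + (4-0)²) = (1/3)(9 + 16 + 16) = 13.67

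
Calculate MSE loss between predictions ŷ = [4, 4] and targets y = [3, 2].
MSE = 2.5

MSE = (1/2)((4-3)² + (4-2)²) = (1/2)(1 + 4) = 2.5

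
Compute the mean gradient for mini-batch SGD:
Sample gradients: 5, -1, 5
Average gradient = 3

Average = (1/3)(5 + -1 + 5) = 9/3 = 3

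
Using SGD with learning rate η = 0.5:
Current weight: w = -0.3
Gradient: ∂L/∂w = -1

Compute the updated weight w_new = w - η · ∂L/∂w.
w_new = 0.2

w_new = w - η·∂L/∂w = -0.3 - 0.5×(-1) = -0.3 - (-0.5) = 0.2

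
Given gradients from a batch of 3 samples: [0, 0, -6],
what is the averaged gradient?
Average gradient = -2

Average = (1/3)(0 + 0 + -6) = -6/3 = -2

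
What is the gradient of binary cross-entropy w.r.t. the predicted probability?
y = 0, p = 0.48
∂L/∂p = 1.923

∂L/∂p = -y/p + (1-y)/(1-p) = 0 + 1/0.52 = 1.923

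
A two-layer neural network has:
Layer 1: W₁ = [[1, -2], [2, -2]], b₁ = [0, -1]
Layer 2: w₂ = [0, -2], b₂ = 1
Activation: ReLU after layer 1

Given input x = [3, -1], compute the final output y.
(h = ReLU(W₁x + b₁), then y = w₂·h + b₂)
y = -13

Layer 1 pre-activation: z₁ = [5, 7]
After ReLU: h = [5, 7]
Layer 2 output: y = 0×5 + -2×7 + 1 = -13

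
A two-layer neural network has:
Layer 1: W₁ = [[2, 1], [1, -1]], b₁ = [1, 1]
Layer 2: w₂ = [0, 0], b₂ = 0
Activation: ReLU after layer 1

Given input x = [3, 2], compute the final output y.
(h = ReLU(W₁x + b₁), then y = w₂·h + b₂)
y = 0

Layer 1 pre-activation: z₁ = [9, 2]
After ReLU: h = [9, 2]
Layer 2 output: y = 0×9 + 0×2 + 0 = 0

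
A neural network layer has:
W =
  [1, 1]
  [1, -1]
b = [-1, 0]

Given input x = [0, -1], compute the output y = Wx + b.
y = [-2, 1]

Wx = [1×0 + 1×-1, 1×0 + -1×-1]
   = [-1, 1]
y = Wx + b = [-1 + -1, 1 + 0] = [-2, 1]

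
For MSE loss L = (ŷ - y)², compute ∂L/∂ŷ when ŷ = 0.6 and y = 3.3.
∂L/∂ŷ = -5.4

∂L/∂ŷ = 2(ŷ - y) = 2(0.6 - 3.3) = 2(-2.7) = -5.4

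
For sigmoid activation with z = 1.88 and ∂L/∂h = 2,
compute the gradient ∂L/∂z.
∂L/∂z = 0.2297

σ(1.88) = 0.8676
σ'(1.88) = σ(1.88)(1 - σ(1.88)) = 0.8676 × 0.1324 = 0.1149
∂L/∂z = ∂L/∂h · σ'(z) = 2 × 0.1149 = 0.2297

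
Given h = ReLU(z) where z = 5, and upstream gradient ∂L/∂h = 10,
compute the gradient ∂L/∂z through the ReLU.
∂L/∂z = 10

h = ReLU(5) = 5
Since z > 0: ∂h/∂z = 1
∂L/∂z = ∂L/∂h · ∂h/∂z = 10 × 1 = 10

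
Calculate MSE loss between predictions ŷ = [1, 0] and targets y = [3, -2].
MSE = 4

MSE = (1/2)((1-3)² + (0--2)²) = (1/2)(4 + 4) = 4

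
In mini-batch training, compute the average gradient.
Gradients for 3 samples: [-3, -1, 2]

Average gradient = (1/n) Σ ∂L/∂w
Average gradient = -0.6667

Average = (1/3)(-3 + -1 + 2) = -2/3 = -0.6667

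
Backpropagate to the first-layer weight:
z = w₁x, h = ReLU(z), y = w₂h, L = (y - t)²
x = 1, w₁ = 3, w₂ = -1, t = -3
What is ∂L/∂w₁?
∂L/∂w₁ = 0

Forward pass:
z = w₁x = 3×1 = 3
h = ReLU(3) = 3
y = w₂h = -1×3 = -3

Backward pass:
∂L/∂y = 2(y - t) = 2(-3 - -3) = 0
∂y/∂h = w₂ = -1
∂h/∂z = 1 (ReLU derivative)
∂z/∂w₁ = x = 1

∂L/∂w₁ = 0 × -1 × 1 × 1 = 0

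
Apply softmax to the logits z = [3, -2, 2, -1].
p = [0.7179, 0.0048, 0.2641, 0.0131]

exp(z) = [20.09, 0.1353, 7.389, 0.3679]
Sum = 27.98
p = [0.7179, 0.0048, 0.2641, 0.0131]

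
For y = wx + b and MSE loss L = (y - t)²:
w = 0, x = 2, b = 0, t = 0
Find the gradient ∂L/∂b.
∂L/∂b = 0

y = wx + b = (0)(2) + 0 = 0
∂L/∂y = 2(y - t) = 2(0 - 0) = 0
∂y/∂b = 1
∂L/∂b = ∂L/∂y · ∂y/∂b = 0 × 1 = 0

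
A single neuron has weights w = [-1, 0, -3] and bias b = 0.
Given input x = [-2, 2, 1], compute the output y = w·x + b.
y = -1

y = (-1)(-2) + (0)(2) + (-3)(1) + 0 = -1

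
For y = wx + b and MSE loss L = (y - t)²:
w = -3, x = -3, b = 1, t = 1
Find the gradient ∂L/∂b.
∂L/∂b = 18

y = wx + b = (-3)(-3) + 1 = 10
∂L/∂y = 2(y - t) = 2(10 - 1) = 18
∂y/∂b = 1
∂L/∂b = ∂L/∂y · ∂y/∂b = 18 × 1 = 18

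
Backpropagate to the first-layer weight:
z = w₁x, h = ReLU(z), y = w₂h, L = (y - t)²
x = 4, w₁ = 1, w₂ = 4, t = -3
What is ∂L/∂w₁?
∂L/∂w₁ = 608

Forward pass:
z = w₁x = 1×4 = 4
h = ReLU(4) = 4
y = w₂h = 4×4 = 16

Backward pass:
∂L/∂y = 2(y - t) = 2(16 - -3) = 38
∂y/∂h = w₂ = 4
∂h/∂z = 1 (ReLU derivative)
∂z/∂w₁ = x = 4

∂L/∂w₁ = 38 × 4 × 1 × 4 = 608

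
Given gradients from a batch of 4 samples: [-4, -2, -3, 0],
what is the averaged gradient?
Average gradient = -2.25

Average = (1/4)(-4 + -2 + -3 + 0) = -9/4 = -2.25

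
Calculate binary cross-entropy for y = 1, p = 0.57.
L = 0.5621

L = -1·log(0.57) - 0·log(0.43) = -log(0.57) = 0.5621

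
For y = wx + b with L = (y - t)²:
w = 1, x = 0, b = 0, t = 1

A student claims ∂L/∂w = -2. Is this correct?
Incorrect

y = (1)(0) + 0 = 0
∂L/∂y = 2(y - t) = 2(0 - 1) = -2
∂y/∂w = x = 0
∂L/∂w = -2 × 0 = 0

Claimed value: -2
Incorrect: The correct gradient is 0.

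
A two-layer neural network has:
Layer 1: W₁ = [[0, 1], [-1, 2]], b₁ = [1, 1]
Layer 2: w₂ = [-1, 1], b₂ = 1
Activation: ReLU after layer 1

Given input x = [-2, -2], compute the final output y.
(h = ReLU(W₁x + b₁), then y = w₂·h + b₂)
y = 1

Layer 1 pre-activation: z₁ = [-1, -1]
After ReLU: h = [0, 0]
Layer 2 output: y = -1×0 + 1×0 + 1 = 1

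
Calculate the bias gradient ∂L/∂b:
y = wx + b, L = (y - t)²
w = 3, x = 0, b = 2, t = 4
∂L/∂b = -4

y = wx + b = (3)(0) + 2 = 2
∂L/∂y = 2(y - t) = 2(2 - 4) = -4
∂y/∂b = 1
∂L/∂b = ∂L/∂y · ∂y/∂b = -4 × 1 = -4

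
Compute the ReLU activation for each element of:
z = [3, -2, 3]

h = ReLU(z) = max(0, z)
h = [3, 0, 3]

ReLU applied element-wise: max(0,3)=3, max(0,-2)=0, max(0,3)=3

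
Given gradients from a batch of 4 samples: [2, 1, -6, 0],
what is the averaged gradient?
Average gradient = -0.75

Average = (1/4)(2 + 1 + -6 + 0) = -3/4 = -0.75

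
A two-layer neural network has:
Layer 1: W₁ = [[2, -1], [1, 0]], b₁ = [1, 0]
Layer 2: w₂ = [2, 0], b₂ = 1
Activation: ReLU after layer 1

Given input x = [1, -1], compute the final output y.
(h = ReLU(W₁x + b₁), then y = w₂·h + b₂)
y = 9

Layer 1 pre-activation: z₁ = [4, 1]
After ReLU: h = [4, 1]
Layer 2 output: y = 2×4 + 0×1 + 1 = 9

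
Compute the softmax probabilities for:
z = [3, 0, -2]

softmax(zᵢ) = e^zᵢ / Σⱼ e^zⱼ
p = [0.9465, 0.0471, 0.0064]

exp(z) = [20.09, 1, 0.1353]
Sum = 21.22
p = [0.9465, 0.0471, 0.0064]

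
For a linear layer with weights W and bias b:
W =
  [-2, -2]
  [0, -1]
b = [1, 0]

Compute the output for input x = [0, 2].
y = [-3, -2]

Wx = [-2×0 + -2×2, 0×0 + -1×2]
   = [-4, -2]
y = Wx + b = [-4 + 1, -2 + 0] = [-3, -2]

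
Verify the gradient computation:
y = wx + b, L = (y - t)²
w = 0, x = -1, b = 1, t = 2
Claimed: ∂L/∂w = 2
Correct

y = (0)(-1) + 1 = 1
∂L/∂y = 2(y - t) = 2(1 - 2) = -2
∂y/∂w = x = -1
∂L/∂w = -2 × -1 = 2

Claimed value: 2
Correct: The correct gradient is 2.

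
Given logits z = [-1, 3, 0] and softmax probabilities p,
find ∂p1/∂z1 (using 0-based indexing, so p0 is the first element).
∂p1/∂z1 = 0.0597

p = softmax(z) = [0.01715, 0.9362, 0.04661]
p1 = 0.9362

∂p1/∂z1 = p1(1 - p1) = 0.9362 × (1 - 0.9362) = 0.0597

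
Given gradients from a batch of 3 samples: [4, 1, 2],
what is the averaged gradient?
Average gradient = 2.333

Average = (1/3)(4 + 1 + 2) = 7/3 = 2.333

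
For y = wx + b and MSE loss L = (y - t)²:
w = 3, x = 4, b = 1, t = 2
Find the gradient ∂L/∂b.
∂L/∂b = 22

y = wx + b = (3)(4) + 1 = 13
∂L/∂y = 2(y - t) = 2(13 - 2) = 22
∂y/∂b = 1
∂L/∂b = ∂L/∂y · ∂y/∂b = 22 × 1 = 22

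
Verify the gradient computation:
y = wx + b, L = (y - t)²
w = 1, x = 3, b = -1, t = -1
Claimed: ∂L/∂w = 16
Incorrect

y = (1)(3) + -1 = 2
∂L/∂y = 2(y - t) = 2(2 - -1) = 6
∂y/∂w = x = 3
∂L/∂w = 6 × 3 = 18

Claimed value: 16
Incorrect: The correct gradient is 18.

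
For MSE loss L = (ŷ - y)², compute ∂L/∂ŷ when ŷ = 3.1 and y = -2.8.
∂L/∂ŷ = 11.8

∂L/∂ŷ = 2(ŷ - y) = 2(3.1 - -2.8) = 2(5.9) = 11.8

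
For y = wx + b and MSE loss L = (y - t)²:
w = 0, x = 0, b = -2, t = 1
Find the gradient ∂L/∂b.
∂L/∂b = -6

y = wx + b = (0)(0) + -2 = -2
∂L/∂y = 2(y - t) = 2(-2 - 1) = -6
∂y/∂b = 1
∂L/∂b = ∂L/∂y · ∂y/∂b = -6 × 1 = -6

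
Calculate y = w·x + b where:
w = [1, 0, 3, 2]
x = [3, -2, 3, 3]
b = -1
y = 17

y = (1)(3) + (0)(-2) + (3)(3) + (2)(3) + -1 = 17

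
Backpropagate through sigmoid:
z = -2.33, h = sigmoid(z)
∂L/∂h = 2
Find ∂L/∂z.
∂L/∂z = 0.1616

σ(-2.33) = 0.08867
σ'(-2.33) = σ(-2.33)(1 - σ(-2.33)) = 0.08867 × 0.9113 = 0.08081
∂L/∂z = ∂L/∂h · σ'(z) = 2 × 0.08081 = 0.1616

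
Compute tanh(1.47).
0.8996

tanh(1.47) = (e^(1.47) - e^(-1.47))/(e^(1.47) + e^(-1.47)) = 0.8996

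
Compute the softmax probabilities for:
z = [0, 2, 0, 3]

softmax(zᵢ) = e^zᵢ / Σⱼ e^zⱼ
p = [0.0339, 0.2507, 0.0339, 0.6815]

exp(z) = [1, 7.389, 1, 20.09]
Sum = 29.47
p = [0.0339, 0.2507, 0.0339, 0.6815]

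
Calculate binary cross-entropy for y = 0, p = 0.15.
L = 0.1625

L = -0·log(0.15) - 1·log(0.85) = -log(0.85) = 0.1625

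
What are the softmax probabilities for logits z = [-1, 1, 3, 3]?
p = [0.0085, 0.0628, 0.4643, 0.4643]

exp(z) = [0.3679, 2.718, 20.09, 20.09]
Sum = 43.26
p = [0.0085, 0.0628, 0.4643, 0.4643]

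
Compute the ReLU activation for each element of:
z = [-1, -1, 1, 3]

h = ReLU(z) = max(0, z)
h = [0, 0, 1, 3]

ReLU applied element-wise: max(0,-1)=0, max(0,-1)=0, max(0,1)=1, max(0,3)=3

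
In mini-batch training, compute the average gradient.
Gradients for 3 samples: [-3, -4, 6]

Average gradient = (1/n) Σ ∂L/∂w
Average gradient = -0.3333

Average = (1/3)(-3 + -4 + 6) = -1/3 = -0.3333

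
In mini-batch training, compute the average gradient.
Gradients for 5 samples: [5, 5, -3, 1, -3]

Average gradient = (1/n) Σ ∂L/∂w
Average gradient = 1

Average = (1/5)(5 + 5 + -3 + 1 + -3) = 5/5 = 1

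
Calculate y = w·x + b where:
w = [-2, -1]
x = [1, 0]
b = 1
y = -1

y = (-2)(1) + (-1)(0) + 1 = -1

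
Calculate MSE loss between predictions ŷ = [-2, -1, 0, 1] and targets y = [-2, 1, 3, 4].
MSE = 5.5

MSE = (1/4)((-2--2)² + (-1-1)² + (0-3)² + (1-4)²) = (1/4)(0 + 4 + 9 + 9) = 5.5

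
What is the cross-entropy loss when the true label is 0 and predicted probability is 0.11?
L = 0.1165

L = -0·log(0.11) - 1·log(0.89) = -log(0.89) = 0.1165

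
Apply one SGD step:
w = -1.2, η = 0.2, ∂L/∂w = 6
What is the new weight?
w_new = -2.4

w_new = w - η·∂L/∂w = -1.2 - 0.2×(6) = -1.2 - (1.2) = -2.4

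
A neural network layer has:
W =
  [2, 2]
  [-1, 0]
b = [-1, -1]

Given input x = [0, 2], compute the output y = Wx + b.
y = [3, -1]

Wx = [2×0 + 2×2, -1×0 + 0×2]
   = [4, 0]
y = Wx + b = [4 + -1, 0 + -1] = [3, -1]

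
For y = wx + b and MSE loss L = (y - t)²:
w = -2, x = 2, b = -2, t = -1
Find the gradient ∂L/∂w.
∂L/∂w = -20

y = wx + b = (-2)(2) + -2 = -6
∂L/∂y = 2(y - t) = 2(-6 - -1) = -10
∂y/∂w = x = 2
∂L/∂w = ∂L/∂y · ∂y/∂w = -10 × 2 = -20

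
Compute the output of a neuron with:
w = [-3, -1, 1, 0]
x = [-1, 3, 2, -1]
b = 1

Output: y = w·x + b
y = 3

y = (-3)(-1) + (-1)(3) + (1)(2) + (0)(-1) + 1 = 3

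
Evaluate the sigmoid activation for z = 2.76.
0.9405

sigmoid(2.76) = 1/(1 + e^(-2.76)) = 1/(1 + 0.06329) = 0.9405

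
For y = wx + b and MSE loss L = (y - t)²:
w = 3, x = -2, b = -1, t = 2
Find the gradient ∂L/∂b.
∂L/∂b = -18

y = wx + b = (3)(-2) + -1 = -7
∂L/∂y = 2(y - t) = 2(-7 - 2) = -18
∂y/∂b = 1
∂L/∂b = ∂L/∂y · ∂y/∂b = -18 × 1 = -18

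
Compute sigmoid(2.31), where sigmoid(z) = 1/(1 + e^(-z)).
0.9097

sigmoid(2.31) = 1/(1 + e^(-2.31)) = 1/(1 + 0.09926) = 0.9097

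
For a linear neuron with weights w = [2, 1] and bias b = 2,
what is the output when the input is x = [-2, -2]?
y = -4

y = (2)(-2) + (1)(-2) + 2 = -4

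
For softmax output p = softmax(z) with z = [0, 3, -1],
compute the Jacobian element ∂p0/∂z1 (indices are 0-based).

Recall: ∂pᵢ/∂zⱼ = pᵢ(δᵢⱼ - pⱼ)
∂p0/∂z1 = -0.04364

p = softmax(z) = [0.04661, 0.9362, 0.01715]
p0 = 0.04661, p1 = 0.9362

∂p0/∂z1 = -p0 × p1 = -0.04661 × 0.9362 = -0.04364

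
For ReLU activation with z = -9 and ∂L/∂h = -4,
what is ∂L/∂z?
∂L/∂z = 0

h = ReLU(-9) = 0
Since z < 0: ∂h/∂z = 0
∂L/∂z = ∂L/∂h · ∂h/∂z = -4 × 0 = 0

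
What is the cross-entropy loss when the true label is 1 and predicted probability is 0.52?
L = 0.6539

L = -1·log(0.52) - 0·log(0.48) = -log(0.52) = 0.6539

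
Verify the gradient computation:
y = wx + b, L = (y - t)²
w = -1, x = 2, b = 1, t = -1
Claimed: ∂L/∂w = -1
Incorrect

y = (-1)(2) + 1 = -1
∂L/∂y = 2(y - t) = 2(-1 - -1) = 0
∂y/∂w = x = 2
∂L/∂w = 0 × 2 = 0

Claimed value: -1
Incorrect: The correct gradient is 0.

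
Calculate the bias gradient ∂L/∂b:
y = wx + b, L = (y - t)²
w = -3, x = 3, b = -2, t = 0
∂L/∂b = -22

y = wx + b = (-3)(3) + -2 = -11
∂L/∂y = 2(y - t) = 2(-11 - 0) = -22
∂y/∂b = 1
∂L/∂b = ∂L/∂y · ∂y/∂b = -22 × 1 = -22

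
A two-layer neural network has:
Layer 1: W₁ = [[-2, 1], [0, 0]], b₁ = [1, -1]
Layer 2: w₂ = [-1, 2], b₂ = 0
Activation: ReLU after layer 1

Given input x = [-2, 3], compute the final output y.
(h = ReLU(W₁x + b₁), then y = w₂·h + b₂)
y = -8

Layer 1 pre-activation: z₁ = [8, -1]
After ReLU: h = [8, 0]
Layer 2 output: y = -1×8 + 2×0 + 0 = -8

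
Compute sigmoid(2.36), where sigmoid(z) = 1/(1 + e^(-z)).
0.9137

sigmoid(2.36) = 1/(1 + e^(-2.36)) = 1/(1 + 0.09442) = 0.9137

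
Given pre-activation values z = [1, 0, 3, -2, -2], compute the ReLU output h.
h = [1, 0, 3, 0, 0]

ReLU applied element-wise: max(0,1)=1, max(0,0)=0, max(0,3)=3, max(0,-2)=0, max(0,-2)=0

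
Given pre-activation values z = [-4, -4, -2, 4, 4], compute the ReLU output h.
h = [0, 0, 0, 4, 4]

ReLU applied element-wise: max(0,-4)=0, max(0,-4)=0, max(0,-2)=0, max(0,4)=4, max(0,4)=4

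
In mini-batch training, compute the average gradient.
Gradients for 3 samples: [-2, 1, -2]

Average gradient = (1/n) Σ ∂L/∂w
Average gradient = -1

Average = (1/3)(-2 + 1 + -2) = -3/3 = -1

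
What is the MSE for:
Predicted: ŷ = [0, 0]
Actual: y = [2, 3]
MSE = 6.5

MSE = (1/2)((0-2)² + (0-3)²) = (1/2)(4 + 9) = 6.5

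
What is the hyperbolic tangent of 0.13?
0.1293

tanh(0.13) = (e^(0.13) - e^(-0.13))/(e^(0.13) + e^(-0.13)) = 0.1293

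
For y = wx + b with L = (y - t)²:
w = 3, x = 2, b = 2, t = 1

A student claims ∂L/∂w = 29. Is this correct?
Incorrect

y = (3)(2) + 2 = 8
∂L/∂y = 2(y - t) = 2(8 - 1) = 14
∂y/∂w = x = 2
∂L/∂w = 14 × 2 = 28

Claimed value: 29
Incorrect: The correct gradient is 28.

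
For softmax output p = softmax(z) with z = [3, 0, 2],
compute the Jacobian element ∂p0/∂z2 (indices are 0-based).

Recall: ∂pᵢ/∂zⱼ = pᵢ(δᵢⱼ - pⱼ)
∂p0/∂z2 = -0.183

p = softmax(z) = [0.7054, 0.03512, 0.2595]
p0 = 0.7054, p2 = 0.2595

∂p0/∂z2 = -p0 × p2 = -0.7054 × 0.2595 = -0.183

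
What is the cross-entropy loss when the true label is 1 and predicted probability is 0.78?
L = 0.2485

L = -1·log(0.78) - 0·log(0.22) = -log(0.78) = 0.2485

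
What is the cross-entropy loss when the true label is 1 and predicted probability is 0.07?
L = 2.659

L = -1·log(0.07) - 0·log(0.93) = -log(0.07) = 2.659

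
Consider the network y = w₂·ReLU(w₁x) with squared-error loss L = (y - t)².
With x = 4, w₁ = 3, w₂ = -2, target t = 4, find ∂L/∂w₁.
∂L/∂w₁ = 448

Forward pass:
z = w₁x = 3×4 = 12
h = ReLU(12) = 12
y = w₂h = -2×12 = -24

Backward pass:
∂L/∂y = 2(y - t) = 2(-24 - 4) = -56
∂y/∂h = w₂ = -2
∂h/∂z = 1 (ReLU derivative)
∂z/∂w₁ = x = 4

∂L/∂w₁ = -56 × -2 × 1 × 4 = 448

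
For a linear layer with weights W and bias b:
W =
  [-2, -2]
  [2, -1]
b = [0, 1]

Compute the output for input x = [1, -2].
y = [2, 5]

Wx = [-2×1 + -2×-2, 2×1 + -1×-2]
   = [2, 4]
y = Wx + b = [2 + 0, 4 + 1] = [2, 5]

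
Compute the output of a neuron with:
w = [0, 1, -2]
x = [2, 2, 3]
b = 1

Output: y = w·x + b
y = -3

y = (0)(2) + (1)(2) + (-2)(3) + 1 = -3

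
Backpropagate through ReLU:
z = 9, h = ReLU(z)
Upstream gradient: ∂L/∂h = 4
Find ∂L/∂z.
∂L/∂z = 4

h = ReLU(9) = 9
Since z > 0: ∂h/∂z = 1
∂L/∂z = ∂L/∂h · ∂h/∂z = 4 × 1 = 4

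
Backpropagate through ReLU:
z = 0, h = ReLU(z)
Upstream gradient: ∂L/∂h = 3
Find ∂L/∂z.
∂L/∂z = 0

h = ReLU(0) = 0
At z = 0: ∂h/∂z = 0 (by convention)
∂L/∂z = ∂L/∂h · ∂h/∂z = 3 × 0 = 0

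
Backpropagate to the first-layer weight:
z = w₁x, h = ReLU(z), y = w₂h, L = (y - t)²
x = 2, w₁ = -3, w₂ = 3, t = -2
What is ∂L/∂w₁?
∂L/∂w₁ = 0

Forward pass:
z = w₁x = -3×2 = -6
h = ReLU(-6) = 0
y = w₂h = 3×0 = 0

Backward pass:
∂L/∂y = 2(y - t) = 2(0 - -2) = 4
∂y/∂h = w₂ = 3
∂h/∂z = 0 (ReLU derivative)
∂z/∂w₁ = x = 2

∂L/∂w₁ = 4 × 3 × 0 × 2 = 0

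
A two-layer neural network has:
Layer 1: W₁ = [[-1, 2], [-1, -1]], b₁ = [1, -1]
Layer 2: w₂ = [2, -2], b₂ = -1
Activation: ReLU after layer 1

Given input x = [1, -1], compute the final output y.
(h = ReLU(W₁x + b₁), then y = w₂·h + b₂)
y = -1

Layer 1 pre-activation: z₁ = [-2, -1]
After ReLU: h = [0, 0]
Layer 2 output: y = 2×0 + -2×0 + -1 = -1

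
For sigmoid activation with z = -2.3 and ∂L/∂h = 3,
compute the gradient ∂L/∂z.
∂L/∂z = 0.2485

σ(-2.3) = 0.09112
σ'(-2.3) = σ(-2.3)(1 - σ(-2.3)) = 0.09112 × 0.9089 = 0.08282
∂L/∂z = ∂L/∂h · σ'(z) = 3 × 0.08282 = 0.2485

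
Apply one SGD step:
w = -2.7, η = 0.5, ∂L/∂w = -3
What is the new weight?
w_new = -1.2

w_new = w - η·∂L/∂w = -2.7 - 0.5×(-3) = -2.7 - (-1.5) = -1.2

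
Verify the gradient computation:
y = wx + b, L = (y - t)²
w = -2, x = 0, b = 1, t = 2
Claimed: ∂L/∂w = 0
Correct

y = (-2)(0) + 1 = 1
∂L/∂y = 2(y - t) = 2(1 - 2) = -2
∂y/∂w = x = 0
∂L/∂w = -2 × 0 = 0

Claimed value: 0
Correct: The correct gradient is 0.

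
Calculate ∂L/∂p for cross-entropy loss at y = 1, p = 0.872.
∂L/∂p = -1.147

∂L/∂p = -y/p + (1-y)/(1-p) = -1/0.872 + 0 = -1.147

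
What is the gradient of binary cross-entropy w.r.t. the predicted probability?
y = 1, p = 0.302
∂L/∂p = -3.311

∂L/∂p = -y/p + (1-y)/(1-p) = -1/0.302 + 0 = -3.311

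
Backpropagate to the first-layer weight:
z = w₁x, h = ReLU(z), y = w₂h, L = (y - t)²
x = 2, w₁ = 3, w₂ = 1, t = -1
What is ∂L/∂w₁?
∂L/∂w₁ = 28

Forward pass:
z = w₁x = 3×2 = 6
h = ReLU(6) = 6
y = w₂h = 1×6 = 6

Backward pass:
∂L/∂y = 2(y - t) = 2(6 - -1) = 14
∂y/∂h = w₂ = 1
∂h/∂z = 1 (ReLU derivative)
∂z/∂w₁ = x = 2

∂L/∂w₁ = 14 × 1 × 1 × 2 = 28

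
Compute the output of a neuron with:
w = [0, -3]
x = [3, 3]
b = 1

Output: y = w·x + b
y = -8

y = (0)(3) + (-3)(3) + 1 = -8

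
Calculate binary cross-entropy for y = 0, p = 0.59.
L = 0.8916

L = -0·log(0.59) - 1·log(0.41) = -log(0.41) = 0.8916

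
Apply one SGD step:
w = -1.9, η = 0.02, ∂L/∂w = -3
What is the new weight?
w_new = -1.84

w_new = w - η·∂L/∂w = -1.9 - 0.02×(-3) = -1.9 - (-0.06) = -1.84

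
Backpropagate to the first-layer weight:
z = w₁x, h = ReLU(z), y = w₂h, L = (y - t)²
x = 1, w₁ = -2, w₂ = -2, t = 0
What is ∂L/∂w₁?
∂L/∂w₁ = 0

Forward pass:
z = w₁x = -2×1 = -2
h = ReLU(-2) = 0
y = w₂h = -2×0 = 0

Backward pass:
∂L/∂y = 2(y - t) = 2(0 - 0) = 0
∂y/∂h = w₂ = -2
∂h/∂z = 0 (ReLU derivative)
∂z/∂w₁ = x = 1

∂L/∂w₁ = 0 × -2 × 0 × 1 = 0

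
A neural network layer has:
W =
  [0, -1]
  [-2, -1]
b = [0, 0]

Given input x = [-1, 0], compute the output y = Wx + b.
y = [0, 2]

Wx = [0×-1 + -1×0, -2×-1 + -1×0]
   = [0, 2]
y = Wx + b = [0 + 0, 2 + 0] = [0, 2]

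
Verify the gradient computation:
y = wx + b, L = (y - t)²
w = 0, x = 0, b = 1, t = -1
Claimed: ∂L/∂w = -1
Incorrect

y = (0)(0) + 1 = 1
∂L/∂y = 2(y - t) = 2(1 - -1) = 4
∂y/∂w = x = 0
∂L/∂w = 4 × 0 = 0

Claimed value: -1
Incorrect: The correct gradient is 0.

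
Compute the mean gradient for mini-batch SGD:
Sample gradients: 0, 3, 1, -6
Average gradient = -0.5

Average = (1/4)(0 + 3 + 1 + -6) = -2/4 = -0.5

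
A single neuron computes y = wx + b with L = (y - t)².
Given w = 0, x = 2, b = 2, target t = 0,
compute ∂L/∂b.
∂L/∂b = 4

y = wx + b = (0)(2) + 2 = 2
∂L/∂y = 2(y - t) = 2(2 - 0) = 4
∂y/∂b = 1
∂L/∂b = ∂L/∂y · ∂y/∂b = 4 × 1 = 4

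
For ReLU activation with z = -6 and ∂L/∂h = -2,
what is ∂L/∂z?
∂L/∂z = 0

h = ReLU(-6) = 0
Since z < 0: ∂h/∂z = 0
∂L/∂z = ∂L/∂h · ∂h/∂z = -2 × 0 = 0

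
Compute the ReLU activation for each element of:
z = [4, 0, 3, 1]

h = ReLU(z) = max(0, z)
h = [4, 0, 3, 1]

ReLU applied element-wise: max(0,4)=4, max(0,0)=0, max(0,3)=3, max(0,1)=1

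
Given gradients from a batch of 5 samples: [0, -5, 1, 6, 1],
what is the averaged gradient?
Average gradient = 0.6

Average = (1/5)(0 + -5 + 1 + 6 + 1) = 3/5 = 0.6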